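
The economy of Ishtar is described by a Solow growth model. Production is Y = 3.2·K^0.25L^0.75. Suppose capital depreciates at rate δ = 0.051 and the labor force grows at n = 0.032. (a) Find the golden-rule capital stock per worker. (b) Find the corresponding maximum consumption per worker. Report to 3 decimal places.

Capital per worker breaks even when investment replaces (n + δ)·k; here n + δ = 0.083.
Setting f'(k) = n+δ gives 0.25·3.2·k^(0.25−1) = 0.083, hence k_gold = (0.25·3.2/0.083)^(1/0.75) ≈ 20.5124.
y_gold = 3.2·20.5124^0.25 ≈ 6.8101; c_gold = y_gold − 0.083·k_gold ≈ 5.1076.

(a) k_gold ≈ 20.512; (b) c_gold ≈ 5.108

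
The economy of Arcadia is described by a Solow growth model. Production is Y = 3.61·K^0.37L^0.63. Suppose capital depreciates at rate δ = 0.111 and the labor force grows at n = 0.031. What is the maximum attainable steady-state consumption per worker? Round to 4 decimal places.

c_gold ≈ 8.4828

Capital per worker breaks even when investment replaces (n + δ)·k; here n + δ = 0.142.
Golden rule sets MPK = n+δ: 0.37·3.61·k^(0.37−1) = 0.142, so k_gold = (0.37·3.61/0.142)^(1/0.63) ≈ 35.0842.
y_gold = 3.61·35.0842^0.37 ≈ 13.4648.
c_gold = y_gold − (n+δ)·k_gold = 13.4648 − 0.142·35.0842 ≈ 8.4828.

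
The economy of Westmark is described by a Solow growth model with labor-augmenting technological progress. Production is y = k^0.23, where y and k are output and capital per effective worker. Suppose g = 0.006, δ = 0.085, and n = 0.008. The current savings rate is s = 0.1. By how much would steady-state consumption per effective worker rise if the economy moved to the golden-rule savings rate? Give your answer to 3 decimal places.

The effective depreciation rate is n + g + δ = 0.008 + 0.006 + 0.085 = 0.099.
Current steady state (s = 0.1): k* = (0.1/0.099)^(1/0.77) ≈ 1.0131, y* = 1.0131^0.23 ≈ 1.0030, c* = (1−0.1)·1.0030 ≈ 0.9027.
At the golden rule the marginal product of capital equals n+g+δ: 0.23·k^(0.23−1) = 0.099. Solving, k_gold = (0.23/0.099)^(1/0.77) ≈ 2.9884.
y_gold = 2.9884^0.23 ≈ 1.2863, c_gold = y_gold − 0.099·k_gold ≈ 0.9905.
Gain: Δc = 0.9905 − 0.9027 ≈ 0.0878.

Δc ≈ 0.088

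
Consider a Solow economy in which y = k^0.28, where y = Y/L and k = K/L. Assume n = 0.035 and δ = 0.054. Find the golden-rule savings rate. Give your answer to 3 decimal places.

Break-even investment rate: n + δ = 0.035 + 0.054 = 0.089.
At the golden rule MPK = n+δ, and in any Cobb-Douglas steady state s = (n+δ)·k/y = MPK·k/y = capital's share 0.28.

s_gold = 0.280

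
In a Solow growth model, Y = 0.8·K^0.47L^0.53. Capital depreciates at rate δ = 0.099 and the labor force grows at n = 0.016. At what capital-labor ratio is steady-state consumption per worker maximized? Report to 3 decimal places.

k_gold ≈ 9.348

Break-even investment rate: n + δ = 0.016 + 0.099 = 0.115.
Golden rule sets MPK = n+δ: 0.47·0.8·k^(0.47−1) = 0.115, so k_gold = (0.47·0.8/0.115)^(1/0.53) ≈ 9.3484.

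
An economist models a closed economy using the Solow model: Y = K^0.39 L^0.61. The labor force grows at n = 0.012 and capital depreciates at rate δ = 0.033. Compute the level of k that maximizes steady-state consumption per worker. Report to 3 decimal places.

Break-even investment rate: n + δ = 0.012 + 0.033 = 0.045.
Setting f'(k) = n+δ gives 0.39·k^(0.39−1) = 0.045, hence k_gold = (0.39/0.045)^(1/0.61) ≈ 34.4717.

k_gold ≈ 34.472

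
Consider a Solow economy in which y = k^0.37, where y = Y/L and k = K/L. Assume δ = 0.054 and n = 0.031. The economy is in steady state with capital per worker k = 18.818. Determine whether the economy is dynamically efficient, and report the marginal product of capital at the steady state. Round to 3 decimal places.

Break-even investment rate: n + δ = 0.031 + 0.054 = 0.085.
MPK = 0.37·k^(0.37−1) = 0.37·18.818^(-0.63) ≈ 0.0582.
MPK < 0.085, so the economy is dynamically inefficient (over-saving).

dynamically inefficient; MPK ≈ 0.058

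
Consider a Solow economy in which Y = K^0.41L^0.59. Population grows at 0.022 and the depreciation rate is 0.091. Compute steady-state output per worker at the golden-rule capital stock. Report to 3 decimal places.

y_gold ≈ 2.449

The effective depreciation rate is n + δ = 0.022 + 0.091 = 0.113.
At the golden rule the marginal product of capital equals n+δ: 0.41·k^(0.41−1) = 0.113. Solving, k_gold = (0.41/0.113)^(1/0.59) ≈ 8.8849.
Output: y_gold = k_gold^0.41 = 8.8849^0.41 ≈ 2.4488.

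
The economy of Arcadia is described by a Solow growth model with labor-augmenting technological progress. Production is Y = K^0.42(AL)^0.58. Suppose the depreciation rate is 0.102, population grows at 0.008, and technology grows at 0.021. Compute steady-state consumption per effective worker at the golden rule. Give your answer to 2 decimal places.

The effective depreciation rate is n + g + δ = 0.008 + 0.021 + 0.102 = 0.131.
At the golden rule the marginal product of capital equals n+g+δ: 0.42·k^(0.42−1) = 0.131. Solving, k_gold = (0.42/0.131)^(1/0.58) ≈ 7.4538.
y_gold = 7.4538^0.42 ≈ 2.3249.
c_gold = y_gold − (n+g+δ)·k_gold = 2.3249 − 0.131·7.4538 ≈ 1.3484.

c_gold ≈ 1.35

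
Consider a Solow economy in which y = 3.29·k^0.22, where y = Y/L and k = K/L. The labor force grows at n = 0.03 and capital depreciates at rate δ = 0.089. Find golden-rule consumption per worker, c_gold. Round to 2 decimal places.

c_gold ≈ 4.27

Capital per worker breaks even when investment replaces (n + δ)·k; here n + δ = 0.119.
Maximizing c = f(k) − (n+δ)·k gives f'(k) = n+δ, i.e. 0.22·3.29·k^(0.22−1) = 0.119, so k_gold = (0.22·3.29/0.119)^(1/0.78) ≈ 10.1209.
y_gold = 3.29·10.1209^0.22 ≈ 5.4745.
c_gold = y_gold − (n+δ)·k_gold = 5.4745 − 0.119·10.1209 ≈ 4.2701.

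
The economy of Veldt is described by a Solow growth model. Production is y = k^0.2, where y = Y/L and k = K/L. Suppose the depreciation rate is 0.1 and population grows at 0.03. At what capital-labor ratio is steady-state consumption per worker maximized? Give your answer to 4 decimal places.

Capital per worker breaks even when investment replaces (n + δ)·k; here n + δ = 0.13.
Maximizing c = f(k) − (n+δ)·k gives f'(k) = n+δ, i.e. 0.2·k^(0.2−1) = 0.13, so k_gold = (0.2/0.13)^(1/0.8) ≈ 1.7134.

k_gold ≈ 1.7134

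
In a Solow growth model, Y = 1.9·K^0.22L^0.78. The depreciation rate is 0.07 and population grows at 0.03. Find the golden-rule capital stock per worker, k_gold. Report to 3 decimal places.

Break-even investment rate: n + δ = 0.03 + 0.07 = 0.1.
Golden rule sets MPK = n+δ: 0.22·1.9·k^(0.22−1) = 0.1, so k_gold = (0.22·1.9/0.1)^(1/0.78) ≈ 6.2572.

k_gold ≈ 6.257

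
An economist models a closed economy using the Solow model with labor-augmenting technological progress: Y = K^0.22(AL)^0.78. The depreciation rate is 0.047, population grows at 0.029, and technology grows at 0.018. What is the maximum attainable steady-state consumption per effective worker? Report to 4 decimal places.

c_gold ≈ 0.9914

Capital per effective worker breaks even when investment replaces (n + g + δ)·k; here n + g + δ = 0.094.
Golden rule sets MPK = n+g+δ: 0.22·k^(0.22−1) = 0.094, so k_gold = (0.22/0.094)^(1/0.78) ≈ 2.9748.
y_gold = 2.9748^0.22 ≈ 1.2710.
c_gold = y_gold − (n+g+δ)·k_gold = 1.2710 − 0.094·2.9748 ≈ 0.9914.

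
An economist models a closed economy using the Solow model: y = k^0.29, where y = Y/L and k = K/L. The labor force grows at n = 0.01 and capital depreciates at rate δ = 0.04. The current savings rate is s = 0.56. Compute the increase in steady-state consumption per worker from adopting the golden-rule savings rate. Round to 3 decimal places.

Δc ≈ 0.275

The effective depreciation rate is n + δ = 0.01 + 0.04 = 0.05.
Current steady state (s = 0.56): k* = (0.56/0.05)^(1/0.71) ≈ 30.0450, y* = 30.0450^0.29 ≈ 2.6826, c* = (1−0.56)·2.6826 ≈ 1.1803.
Maximizing c = f(k) − (n+δ)·k gives f'(k) = n+δ, i.e. 0.29·k^(0.29−1) = 0.05, so k_gold = (0.29/0.05)^(1/0.71) ≈ 11.8919.
y_gold = 11.8919^0.29 ≈ 2.0503, c_gold = y_gold − 0.05·k_gold ≈ 1.4557.
Gain: Δc = 1.4557 − 1.1803 ≈ 0.2754.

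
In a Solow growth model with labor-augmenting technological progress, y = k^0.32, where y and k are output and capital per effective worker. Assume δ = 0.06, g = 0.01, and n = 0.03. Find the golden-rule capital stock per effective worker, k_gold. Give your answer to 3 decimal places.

k_gold ≈ 5.532

n + g + δ = 0.03 + 0.01 + 0.06 = 0.1.
Maximizing c = f(k) − (n+g+δ)·k gives f'(k) = n+g+δ, i.e. 0.32·k^(0.32−1) = 0.1, so k_gold = (0.32/0.1)^(1/0.68) ≈ 5.5318.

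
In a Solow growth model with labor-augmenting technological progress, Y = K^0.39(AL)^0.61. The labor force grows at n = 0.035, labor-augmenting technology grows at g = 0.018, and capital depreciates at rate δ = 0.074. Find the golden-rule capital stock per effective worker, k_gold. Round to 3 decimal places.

Capital per effective worker breaks even when investment replaces (n + g + δ)·k; here n + g + δ = 0.127.
Setting f'(k) = n+g+δ gives 0.39·k^(0.39−1) = 0.127, hence k_gold = (0.39/0.127)^(1/0.61) ≈ 6.2920.

k_gold ≈ 6.292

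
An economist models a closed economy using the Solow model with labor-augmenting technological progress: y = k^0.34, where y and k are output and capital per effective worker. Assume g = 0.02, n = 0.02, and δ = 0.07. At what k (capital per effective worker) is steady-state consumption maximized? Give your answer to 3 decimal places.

The effective depreciation rate is n + g + δ = 0.02 + 0.02 + 0.07 = 0.11.
At the golden rule the marginal product of capital equals n+g+δ: 0.34·k^(0.34−1) = 0.11. Solving, k_gold = (0.34/0.11)^(1/0.66) ≈ 5.5278.

k_gold ≈ 5.528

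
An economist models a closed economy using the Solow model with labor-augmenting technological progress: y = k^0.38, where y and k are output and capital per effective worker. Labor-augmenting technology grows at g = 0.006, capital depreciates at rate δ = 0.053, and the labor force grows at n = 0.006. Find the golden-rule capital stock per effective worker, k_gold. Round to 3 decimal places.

n + g + δ = 0.006 + 0.006 + 0.053 = 0.065.
Golden rule sets MPK = n+g+δ: 0.38·k^(0.38−1) = 0.065, so k_gold = (0.38/0.065)^(1/0.62) ≈ 17.2539.

k_gold ≈ 17.254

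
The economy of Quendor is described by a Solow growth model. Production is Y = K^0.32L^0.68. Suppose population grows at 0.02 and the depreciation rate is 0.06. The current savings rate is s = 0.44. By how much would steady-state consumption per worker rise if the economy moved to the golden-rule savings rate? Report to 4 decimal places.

n + δ = 0.02 + 0.06 = 0.08.
Current steady state (s = 0.44): k* = (0.44/0.08)^(1/0.68) ≈ 12.2679, y* = 12.2679^0.32 ≈ 2.2305, c* = (1−0.44)·2.2305 ≈ 1.2491.
Maximizing c = f(k) − (n+δ)·k gives f'(k) = n+δ, i.e. 0.32·k^(0.32−1) = 0.08, so k_gold = (0.32/0.08)^(1/0.68) ≈ 7.6804.
y_gold = 7.6804^0.32 ≈ 1.9201, c_gold = y_gold − 0.08·k_gold ≈ 1.3057.
Gain: Δc = 1.3057 − 1.2491 ≈ 0.0566.

Δc ≈ 0.0566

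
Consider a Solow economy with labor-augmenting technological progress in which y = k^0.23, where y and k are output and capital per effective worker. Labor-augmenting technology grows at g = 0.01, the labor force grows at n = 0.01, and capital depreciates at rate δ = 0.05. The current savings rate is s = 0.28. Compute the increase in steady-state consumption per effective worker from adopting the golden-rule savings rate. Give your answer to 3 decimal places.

n + g + δ = 0.01 + 0.01 + 0.05 = 0.07.
Current steady state (s = 0.28): k* = (0.28/0.07)^(1/0.77) ≈ 6.0520, y* = 6.0520^0.23 ≈ 1.5130, c* = (1−0.28)·1.5130 ≈ 1.0894.
Golden rule sets MPK = n+g+δ: 0.23·k^(0.23−1) = 0.07, so k_gold = (0.23/0.07)^(1/0.77) ≈ 4.6876.
y_gold = 4.6876^0.23 ≈ 1.4267, c_gold = y_gold − 0.07·k_gold ≈ 1.0985.
Gain: Δc = 1.0985 − 1.0894 ≈ 0.0092.

Δc ≈ 0.009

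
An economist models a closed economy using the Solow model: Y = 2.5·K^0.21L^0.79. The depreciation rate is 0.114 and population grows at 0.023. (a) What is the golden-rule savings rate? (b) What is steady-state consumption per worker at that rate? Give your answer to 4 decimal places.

(a) s_gold = 0.2100; (b) c_gold ≈ 2.8227

The effective depreciation rate is n + δ = 0.023 + 0.114 = 0.137.
For Cobb-Douglas, s_gold equals capital's share: s_gold = 0.21.
Golden rule sets MPK = n+δ: 0.21·2.5·k^(0.21−1) = 0.137, so k_gold = (0.21·2.5/0.137)^(1/0.79) ≈ 5.4768.
y_gold = 2.5·5.4768^0.21 ≈ 3.5730; c_gold = (1−0.21)·y_gold ≈ 2.8227.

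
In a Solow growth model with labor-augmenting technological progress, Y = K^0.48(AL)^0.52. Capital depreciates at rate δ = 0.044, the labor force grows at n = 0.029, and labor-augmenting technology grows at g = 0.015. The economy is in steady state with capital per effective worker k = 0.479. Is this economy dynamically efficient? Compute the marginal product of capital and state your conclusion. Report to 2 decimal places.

Break-even investment rate: n + g + δ = 0.029 + 0.015 + 0.044 = 0.088.
MPK = 0.48·k^(0.48−1) = 0.48·0.479^(-0.52) ≈ 0.7038.
MPK > 0.088, so the economy is dynamically efficient (under-saving).

dynamically efficient; MPK ≈ 0.70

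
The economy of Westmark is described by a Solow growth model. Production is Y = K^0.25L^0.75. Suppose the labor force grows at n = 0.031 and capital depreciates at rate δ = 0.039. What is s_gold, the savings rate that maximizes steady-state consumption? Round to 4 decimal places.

s_gold = 0.2500

n + δ = 0.031 + 0.039 = 0.07.
At the golden rule MPK = n+δ, and in any Cobb-Douglas steady state s = (n+δ)·k/y = MPK·k/y = capital's share 0.25.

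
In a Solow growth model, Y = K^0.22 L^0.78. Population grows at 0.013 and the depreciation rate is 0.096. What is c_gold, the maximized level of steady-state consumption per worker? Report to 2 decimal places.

c_gold ≈ 0.95

Capital per worker breaks even when investment replaces (n + δ)·k; here n + δ = 0.109.
Setting f'(k) = n+δ gives 0.22·k^(0.22−1) = 0.109, hence k_gold = (0.22/0.109)^(1/0.78) ≈ 2.4605.
y_gold = 2.4605^0.22 ≈ 1.2191.
c_gold = y_gold − (n+δ)·k_gold = 1.2191 − 0.109·2.4605 ≈ 0.9509.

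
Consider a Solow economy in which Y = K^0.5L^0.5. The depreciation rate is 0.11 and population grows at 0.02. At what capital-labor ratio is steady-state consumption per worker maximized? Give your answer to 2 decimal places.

k_gold ≈ 14.79

Break-even investment rate: n + δ = 0.02 + 0.11 = 0.13.
Maximizing c = f(k) − (n+δ)·k gives f'(k) = n+δ, i.e. 0.5·k^(0.5−1) = 0.13, so k_gold = (0.5/0.13)^(1/0.5) ≈ 14.7929.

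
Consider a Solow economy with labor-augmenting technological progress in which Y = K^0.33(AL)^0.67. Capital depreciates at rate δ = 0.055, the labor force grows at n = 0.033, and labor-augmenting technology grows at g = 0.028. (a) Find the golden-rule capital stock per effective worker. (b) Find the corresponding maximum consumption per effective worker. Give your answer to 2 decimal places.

n + g + δ = 0.033 + 0.028 + 0.055 = 0.116.
At the golden rule the marginal product of capital equals n+g+δ: 0.33·k^(0.33−1) = 0.116. Solving, k_gold = (0.33/0.116)^(1/0.67) ≈ 4.7610.
y_gold = 4.7610^0.33 ≈ 1.6736; c_gold = y_gold − 0.116·k_gold ≈ 1.1213.

(a) k_gold ≈ 4.76; (b) c_gold ≈ 1.12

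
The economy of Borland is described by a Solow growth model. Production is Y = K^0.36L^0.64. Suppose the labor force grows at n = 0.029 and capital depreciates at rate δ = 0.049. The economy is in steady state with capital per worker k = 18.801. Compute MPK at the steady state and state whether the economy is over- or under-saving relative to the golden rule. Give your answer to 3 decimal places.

The effective depreciation rate is n + δ = 0.029 + 0.049 = 0.078.
MPK = 0.36·k^(0.36−1) = 0.36·18.801^(-0.64) ≈ 0.0551.
MPK < 0.078, so the economy is dynamically inefficient (over-saving).

over-saving; MPK ≈ 0.055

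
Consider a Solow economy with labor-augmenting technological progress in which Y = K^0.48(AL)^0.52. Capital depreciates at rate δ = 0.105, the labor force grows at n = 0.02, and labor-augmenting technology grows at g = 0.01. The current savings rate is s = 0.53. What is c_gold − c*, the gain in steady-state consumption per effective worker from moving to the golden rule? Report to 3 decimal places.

The effective depreciation rate is n + g + δ = 0.02 + 0.01 + 0.105 = 0.135.
Current steady state (s = 0.53): k* = (0.53/0.135)^(1/0.52) ≈ 13.8738, y* = 13.8738^0.48 ≈ 3.5339, c* = (1−0.53)·3.5339 ≈ 1.6609.
Maximizing c = f(k) − (n+g+δ)·k gives f'(k) = n+g+δ, i.e. 0.48·k^(0.48−1) = 0.135, so k_gold = (0.48/0.135)^(1/0.52) ≈ 11.4667.
y_gold = 11.4667^0.48 ≈ 3.2250, c_gold = y_gold − 0.135·k_gold ≈ 1.6770.
Gain: Δc = 1.6770 − 1.6609 ≈ 0.0161.

Δc ≈ 0.016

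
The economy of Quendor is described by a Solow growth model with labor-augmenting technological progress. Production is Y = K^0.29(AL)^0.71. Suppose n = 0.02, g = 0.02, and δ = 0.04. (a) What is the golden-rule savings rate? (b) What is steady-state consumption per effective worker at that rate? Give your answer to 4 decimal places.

n + g + δ = 0.02 + 0.02 + 0.04 = 0.08.
For Cobb-Douglas, s_gold equals capital's share: s_gold = 0.29.
Setting f'(k) = n+g+δ gives 0.29·k^(0.29−1) = 0.08, hence k_gold = (0.29/0.08)^(1/0.71) ≈ 6.1342.
y_gold = 6.1342^0.29 ≈ 1.6922; c_gold = (1−0.29)·y_gold ≈ 1.2015.

(a) s_gold = 0.2900; (b) c_gold ≈ 1.2015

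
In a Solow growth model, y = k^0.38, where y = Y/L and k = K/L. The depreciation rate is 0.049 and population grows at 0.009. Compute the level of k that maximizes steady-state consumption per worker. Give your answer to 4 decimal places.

k_gold ≈ 20.7349

n + δ = 0.009 + 0.049 = 0.058.
At the golden rule the marginal product of capital equals n+δ: 0.38·k^(0.38−1) = 0.058. Solving, k_gold = (0.38/0.058)^(1/0.62) ≈ 20.7349.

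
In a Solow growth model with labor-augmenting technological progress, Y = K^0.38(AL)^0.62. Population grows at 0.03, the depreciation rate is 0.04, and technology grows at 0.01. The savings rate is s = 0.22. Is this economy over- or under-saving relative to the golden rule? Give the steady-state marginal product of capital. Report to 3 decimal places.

under-saving; MPK ≈ 0.138

Capital per effective worker breaks even when investment replaces (n + g + δ)·k; here n + g + δ = 0.08.
Steady-state k*: s·k^0.38 = 0.08·k gives k* = (0.22/0.08)^(1/0.62) ≈ 5.1121.
MPK = 0.38·5.1121^(-0.62) ≈ 0.1382.
MPK > n+g+δ = 0.08, so the economy is dynamically efficient (under-saving).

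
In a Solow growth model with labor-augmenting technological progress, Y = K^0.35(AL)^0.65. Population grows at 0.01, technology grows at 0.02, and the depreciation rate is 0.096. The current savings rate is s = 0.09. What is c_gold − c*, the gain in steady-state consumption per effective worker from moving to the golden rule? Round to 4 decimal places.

n + g + δ = 0.01 + 0.02 + 0.096 = 0.126.
Current steady state (s = 0.09): k* = (0.09/0.126)^(1/0.65) ≈ 0.5959, y* = 0.5959^0.35 ≈ 0.8343, c* = (1−0.09)·0.8343 ≈ 0.7592.
At the golden rule the marginal product of capital equals n+g+δ: 0.35·k^(0.35−1) = 0.126. Solving, k_gold = (0.35/0.126)^(1/0.65) ≈ 4.8152.
y_gold = 4.8152^0.35 ≈ 1.7335, c_gold = y_gold − 0.126·k_gold ≈ 1.1267.
Gain: Δc = 1.1267 − 0.7592 ≈ 0.3675.

Δc ≈ 0.3675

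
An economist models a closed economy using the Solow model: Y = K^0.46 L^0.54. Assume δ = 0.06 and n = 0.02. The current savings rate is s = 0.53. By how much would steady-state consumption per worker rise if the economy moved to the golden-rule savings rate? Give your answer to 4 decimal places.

The effective depreciation rate is n + δ = 0.02 + 0.06 = 0.08.
Current steady state (s = 0.53): k* = (0.53/0.08)^(1/0.54) ≈ 33.1676, y* = 33.1676^0.46 ≈ 5.0064, c* = (1−0.53)·5.0064 ≈ 2.3530.
At the golden rule the marginal product of capital equals n+δ: 0.46·k^(0.46−1) = 0.08. Solving, k_gold = (0.46/0.08)^(1/0.54) ≈ 25.5148.
y_gold = 25.5148^0.46 ≈ 4.4374, c_gold = y_gold − 0.08·k_gold ≈ 2.3962.
Gain: Δc = 2.3962 − 2.3530 ≈ 0.0431.

Δc ≈ 0.0431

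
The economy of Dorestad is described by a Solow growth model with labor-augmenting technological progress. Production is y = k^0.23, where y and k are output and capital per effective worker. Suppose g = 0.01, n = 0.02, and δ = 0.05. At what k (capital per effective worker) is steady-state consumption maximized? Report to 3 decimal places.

n + g + δ = 0.02 + 0.01 + 0.05 = 0.08.
At the golden rule the marginal product of capital equals n+g+δ: 0.23·k^(0.23−1) = 0.08. Solving, k_gold = (0.23/0.08)^(1/0.77) ≈ 3.9412.

k_gold ≈ 3.941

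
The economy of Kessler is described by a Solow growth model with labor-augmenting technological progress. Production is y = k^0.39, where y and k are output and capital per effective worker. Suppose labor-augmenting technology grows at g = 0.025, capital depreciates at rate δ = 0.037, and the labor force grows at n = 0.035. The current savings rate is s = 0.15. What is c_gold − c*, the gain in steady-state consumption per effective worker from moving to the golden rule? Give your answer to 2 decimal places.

The effective depreciation rate is n + g + δ = 0.035 + 0.025 + 0.037 = 0.097.
Current steady state (s = 0.15): k* = (0.15/0.097)^(1/0.61) ≈ 2.0434, y* = 2.0434^0.39 ≈ 1.3214, c* = (1−0.15)·1.3214 ≈ 1.1232.
At the golden rule the marginal product of capital equals n+g+δ: 0.39·k^(0.39−1) = 0.097. Solving, k_gold = (0.39/0.097)^(1/0.61) ≈ 9.7869.
y_gold = 9.7869^0.39 ≈ 2.4342, c_gold = y_gold − 0.097·k_gold ≈ 1.4848.
Gain: Δc = 1.4848 − 1.1232 ≈ 0.3616.

Δc ≈ 0.36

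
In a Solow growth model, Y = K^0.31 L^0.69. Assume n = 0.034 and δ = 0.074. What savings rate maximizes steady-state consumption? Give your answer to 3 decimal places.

s_gold = 0.310

Break-even investment rate: n + δ = 0.034 + 0.074 = 0.108.
At the golden rule MPK = n+δ, and in any Cobb-Douglas steady state s = (n+δ)·k/y = MPK·k/y = capital's share 0.31.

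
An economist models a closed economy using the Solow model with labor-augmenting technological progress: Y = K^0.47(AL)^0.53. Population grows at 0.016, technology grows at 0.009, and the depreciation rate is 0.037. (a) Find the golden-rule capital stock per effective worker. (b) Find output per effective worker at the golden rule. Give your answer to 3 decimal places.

Break-even investment rate: n + g + δ = 0.016 + 0.009 + 0.037 = 0.062.
At the golden rule the marginal product of capital equals n+g+δ: 0.47·k^(0.47−1) = 0.062. Solving, k_gold = (0.47/0.062)^(1/0.53) ≈ 45.6902.
y_gold = 45.6902^0.47 ≈ 6.0272.

(a) k_gold ≈ 45.690; (b) y_gold ≈ 6.027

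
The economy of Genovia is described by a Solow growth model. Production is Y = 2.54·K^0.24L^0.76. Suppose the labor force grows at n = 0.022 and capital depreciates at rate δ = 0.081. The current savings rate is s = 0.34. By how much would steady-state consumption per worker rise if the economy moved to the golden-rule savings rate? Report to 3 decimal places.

n + δ = 0.022 + 0.081 = 0.103.
Current steady state (s = 0.34): k* = (0.34·2.54/0.103)^(1/0.76) ≈ 16.4096, y* = 2.54·16.4096^0.24 ≈ 4.9712, c* = (1−0.34)·4.9712 ≈ 3.2810.
Maximizing c = f(k) − (n+δ)·k gives f'(k) = n+δ, i.e. 0.24·2.54·k^(0.24−1) = 0.103, so k_gold = (0.24·2.54/0.103)^(1/0.76) ≈ 10.3768.
y_gold = 2.54·10.3768^0.24 ≈ 4.4534, c_gold = y_gold − 0.103·k_gold ≈ 3.3846.
Gain: Δc = 3.3846 − 3.2810 ≈ 0.1036.

Δc ≈ 0.104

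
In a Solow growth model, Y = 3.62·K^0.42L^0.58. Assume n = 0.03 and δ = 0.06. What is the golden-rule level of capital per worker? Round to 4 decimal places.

k_gold ≈ 130.8430

The effective depreciation rate is n + δ = 0.03 + 0.06 = 0.09.
At the golden rule the marginal product of capital equals n+δ: 0.42·3.62·k^(0.42−1) = 0.09. Solving, k_gold = (0.42·3.62/0.09)^(1/0.58) ≈ 130.8430.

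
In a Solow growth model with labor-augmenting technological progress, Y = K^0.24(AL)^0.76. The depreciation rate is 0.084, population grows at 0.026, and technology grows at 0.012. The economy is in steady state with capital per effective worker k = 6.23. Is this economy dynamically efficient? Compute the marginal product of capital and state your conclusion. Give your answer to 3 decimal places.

dynamically inefficient; MPK ≈ 0.060

n + g + δ = 0.026 + 0.012 + 0.084 = 0.122.
MPK = 0.24·k^(0.24−1) = 0.24·6.23^(-0.76) ≈ 0.0598.
MPK < 0.122, so the economy is dynamically inefficient (over-saving).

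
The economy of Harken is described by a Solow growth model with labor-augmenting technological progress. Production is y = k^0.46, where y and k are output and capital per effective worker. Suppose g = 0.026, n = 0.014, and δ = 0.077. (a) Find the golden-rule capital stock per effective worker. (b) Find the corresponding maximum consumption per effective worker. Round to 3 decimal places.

(a) k_gold ≈ 12.620; (b) c_gold ≈ 1.733

n + g + δ = 0.014 + 0.026 + 0.077 = 0.117.
Setting f'(k) = n+g+δ gives 0.46·k^(0.46−1) = 0.117, hence k_gold = (0.46/0.117)^(1/0.54) ≈ 12.6200.
y_gold = 12.6200^0.46 ≈ 3.2099; c_gold = y_gold − 0.117·k_gold ≈ 1.7333.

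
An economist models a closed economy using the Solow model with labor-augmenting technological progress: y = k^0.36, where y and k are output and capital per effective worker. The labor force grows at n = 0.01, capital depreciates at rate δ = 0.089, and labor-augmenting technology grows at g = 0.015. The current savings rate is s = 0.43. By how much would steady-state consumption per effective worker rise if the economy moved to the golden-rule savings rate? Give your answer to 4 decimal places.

Break-even investment rate: n + g + δ = 0.01 + 0.015 + 0.089 = 0.114.
Current steady state (s = 0.43): k* = (0.43/0.114)^(1/0.64) ≈ 7.9594, y* = 7.9594^0.36 ≈ 2.1102, c* = (1−0.43)·2.1102 ≈ 1.2028.
Setting f'(k) = n+g+δ gives 0.36·k^(0.36−1) = 0.114, hence k_gold = (0.36/0.114)^(1/0.64) ≈ 6.0299.
y_gold = 6.0299^0.36 ≈ 1.9095, c_gold = y_gold − 0.114·k_gold ≈ 1.2221.
Gain: Δc = 1.2221 − 1.2028 ≈ 0.0193.

Δc ≈ 0.0193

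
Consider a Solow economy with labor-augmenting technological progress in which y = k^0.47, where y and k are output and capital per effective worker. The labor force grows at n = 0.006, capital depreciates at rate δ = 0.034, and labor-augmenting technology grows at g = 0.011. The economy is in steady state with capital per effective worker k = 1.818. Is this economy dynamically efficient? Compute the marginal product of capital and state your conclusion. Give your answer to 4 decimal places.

dynamically efficient; MPK ≈ 0.3424

n + g + δ = 0.006 + 0.011 + 0.034 = 0.051.
MPK = 0.47·k^(0.47−1) = 0.47·1.818^(-0.53) ≈ 0.3424.
MPK > 0.051, so the economy is dynamically efficient (under-saving).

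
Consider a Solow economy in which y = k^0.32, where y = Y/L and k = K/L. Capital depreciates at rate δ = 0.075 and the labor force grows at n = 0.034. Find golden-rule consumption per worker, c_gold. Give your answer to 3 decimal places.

Capital per worker breaks even when investment replaces (n + δ)·k; here n + δ = 0.109.
Golden rule sets MPK = n+δ: 0.32·k^(0.32−1) = 0.109, so k_gold = (0.32/0.109)^(1/0.68) ≈ 4.8734.
y_gold = 4.8734^0.32 ≈ 1.6600.
c_gold = y_gold − (n+δ)·k_gold = 1.6600 − 0.109·4.8734 ≈ 1.1288.

c_gold ≈ 1.129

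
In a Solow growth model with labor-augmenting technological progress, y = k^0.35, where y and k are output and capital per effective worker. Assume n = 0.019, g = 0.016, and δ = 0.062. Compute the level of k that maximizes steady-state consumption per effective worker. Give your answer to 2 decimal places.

The effective depreciation rate is n + g + δ = 0.019 + 0.016 + 0.062 = 0.097.
Setting f'(k) = n+g+δ gives 0.35·k^(0.35−1) = 0.097, hence k_gold = (0.35/0.097)^(1/0.65) ≈ 7.2008.

k_gold ≈ 7.20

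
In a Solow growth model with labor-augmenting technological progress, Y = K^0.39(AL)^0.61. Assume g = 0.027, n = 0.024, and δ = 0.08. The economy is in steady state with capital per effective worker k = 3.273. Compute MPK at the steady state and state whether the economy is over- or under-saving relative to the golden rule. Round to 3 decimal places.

Capital per effective worker breaks even when investment replaces (n + g + δ)·k; here n + g + δ = 0.131.
MPK = 0.39·k^(0.39−1) = 0.39·3.273^(-0.61) ≈ 0.1892.
MPK > 0.131, so the economy is dynamically efficient (under-saving).

under-saving; MPK ≈ 0.189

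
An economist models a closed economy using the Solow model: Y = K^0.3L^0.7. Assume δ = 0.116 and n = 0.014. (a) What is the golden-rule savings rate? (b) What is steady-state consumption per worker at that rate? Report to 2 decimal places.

Break-even investment rate: n + δ = 0.014 + 0.116 = 0.13.
For Cobb-Douglas, s_gold equals capital's share: s_gold = 0.3.
Maximizing c = f(k) − (n+δ)·k gives f'(k) = n+δ, i.e. 0.3·k^(0.3−1) = 0.13, so k_gold = (0.3/0.13)^(1/0.7) ≈ 3.3024.
y_gold = 3.3024^0.3 ≈ 1.4310; c_gold = (1−0.3)·y_gold ≈ 1.0017.

(a) s_gold = 0.30; (b) c_gold ≈ 1.00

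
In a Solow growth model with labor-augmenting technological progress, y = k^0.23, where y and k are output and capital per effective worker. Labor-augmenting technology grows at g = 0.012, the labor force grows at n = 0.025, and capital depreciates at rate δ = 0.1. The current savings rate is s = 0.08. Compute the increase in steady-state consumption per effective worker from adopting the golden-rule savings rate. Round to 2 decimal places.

Δc ≈ 0.12

Capital per effective worker breaks even when investment replaces (n + g + δ)·k; here n + g + δ = 0.137.
Current steady state (s = 0.08): k* = (0.08/0.137)^(1/0.77) ≈ 0.4973, y* = 0.4973^0.23 ≈ 0.8516, c* = (1−0.08)·0.8516 ≈ 0.7834.
Setting f'(k) = n+g+δ gives 0.23·k^(0.23−1) = 0.137, hence k_gold = (0.23/0.137)^(1/0.77) ≈ 1.9598.
y_gold = 1.9598^0.23 ≈ 1.1674, c_gold = y_gold − 0.137·k_gold ≈ 0.8989.
Gain: Δc = 0.8989 − 0.7834 ≈ 0.1154.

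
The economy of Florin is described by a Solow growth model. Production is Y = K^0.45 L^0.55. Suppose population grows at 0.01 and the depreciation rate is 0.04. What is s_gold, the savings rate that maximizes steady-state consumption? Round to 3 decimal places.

s_gold = 0.450

Capital per worker breaks even when investment replaces (n + δ)·k; here n + δ = 0.05.
At the golden rule MPK = n+δ, and in any Cobb-Douglas steady state s = (n+δ)·k/y = MPK·k/y = capital's share 0.45.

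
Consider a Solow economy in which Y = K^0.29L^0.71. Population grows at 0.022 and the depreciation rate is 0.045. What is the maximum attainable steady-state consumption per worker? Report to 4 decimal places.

n + δ = 0.022 + 0.045 = 0.067.
Golden rule sets MPK = n+δ: 0.29·k^(0.29−1) = 0.067, so k_gold = (0.29/0.067)^(1/0.71) ≈ 7.8746.
y_gold = 7.8746^0.29 ≈ 1.8193.
c_gold = y_gold − (n+δ)·k_gold = 1.8193 − 0.067·7.8746 ≈ 1.2917.

c_gold ≈ 1.2917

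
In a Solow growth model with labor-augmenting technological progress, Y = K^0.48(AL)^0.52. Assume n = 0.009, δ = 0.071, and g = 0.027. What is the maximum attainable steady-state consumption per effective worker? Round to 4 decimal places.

c_gold ≈ 2.0783

n + g + δ = 0.009 + 0.027 + 0.071 = 0.107.
At the golden rule the marginal product of capital equals n+g+δ: 0.48·k^(0.48−1) = 0.107. Solving, k_gold = (0.48/0.107)^(1/0.52) ≈ 17.9297.
y_gold = 17.9297^0.48 ≈ 3.9968.
c_gold = y_gold − (n+g+δ)·k_gold = 3.9968 − 0.107·17.9297 ≈ 2.0783.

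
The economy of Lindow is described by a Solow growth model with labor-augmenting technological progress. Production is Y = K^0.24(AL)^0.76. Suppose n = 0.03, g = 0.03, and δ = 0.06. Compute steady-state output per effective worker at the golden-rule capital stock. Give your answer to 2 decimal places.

Capital per effective worker breaks even when investment replaces (n + g + δ)·k; here n + g + δ = 0.12.
At the golden rule the marginal product of capital equals n+g+δ: 0.24·k^(0.24−1) = 0.12. Solving, k_gold = (0.24/0.12)^(1/0.76) ≈ 2.4894.
Output: y_gold = k_gold^0.24 = 2.4894^0.24 ≈ 1.2447.

y_gold ≈ 1.24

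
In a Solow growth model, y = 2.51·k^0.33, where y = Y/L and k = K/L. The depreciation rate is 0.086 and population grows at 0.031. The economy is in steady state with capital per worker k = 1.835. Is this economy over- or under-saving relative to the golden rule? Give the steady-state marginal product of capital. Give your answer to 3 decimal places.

under-saving; MPK ≈ 0.552

Capital per worker breaks even when investment replaces (n + δ)·k; here n + δ = 0.117.
MPK = 0.33·2.51·k^(0.33−1) = 0.33·2.51·1.835^(-0.67) ≈ 0.5515.
MPK > 0.117, so the economy is dynamically efficient (under-saving).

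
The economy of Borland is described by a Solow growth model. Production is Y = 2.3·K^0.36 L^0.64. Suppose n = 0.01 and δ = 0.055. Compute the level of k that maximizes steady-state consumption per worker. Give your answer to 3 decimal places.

n + δ = 0.01 + 0.055 = 0.065.
At the golden rule the marginal product of capital equals n+δ: 0.36·2.3·k^(0.36−1) = 0.065. Solving, k_gold = (0.36·2.3/0.065)^(1/0.64) ≈ 53.3022.

k_gold ≈ 53.302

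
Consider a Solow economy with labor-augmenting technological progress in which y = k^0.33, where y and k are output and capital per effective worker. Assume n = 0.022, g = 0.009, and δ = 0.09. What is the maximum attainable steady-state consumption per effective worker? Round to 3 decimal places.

c_gold ≈ 1.098

The effective depreciation rate is n + g + δ = 0.022 + 0.009 + 0.09 = 0.121.
At the golden rule the marginal product of capital equals n+g+δ: 0.33·k^(0.33−1) = 0.121. Solving, k_gold = (0.33/0.121)^(1/0.67) ≈ 4.4703.
y_gold = 4.4703^0.33 ≈ 1.6391.
c_gold = y_gold − (n+g+δ)·k_gold = 1.6391 − 0.121·4.4703 ≈ 1.0982.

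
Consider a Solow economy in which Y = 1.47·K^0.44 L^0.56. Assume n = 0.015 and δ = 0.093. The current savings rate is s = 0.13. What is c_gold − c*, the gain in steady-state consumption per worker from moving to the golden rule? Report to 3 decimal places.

Δc ≈ 1.357

Capital per worker breaks even when investment replaces (n + δ)·k; here n + δ = 0.108.
Current steady state (s = 0.13): k* = (0.13·1.47/0.108)^(1/0.56) ≈ 2.7705, y* = 1.47·2.7705^0.44 ≈ 2.3017, c* = (1−0.13)·2.3017 ≈ 2.0025.
Golden rule sets MPK = n+δ: 0.44·1.47·k^(0.44−1) = 0.108, so k_gold = (0.44·1.47/0.108)^(1/0.56) ≈ 24.4410.
y_gold = 1.47·24.4410^0.44 ≈ 5.9991, c_gold = y_gold − 0.108·k_gold ≈ 3.3595.
Gain: Δc = 3.3595 − 2.0025 ≈ 1.3571.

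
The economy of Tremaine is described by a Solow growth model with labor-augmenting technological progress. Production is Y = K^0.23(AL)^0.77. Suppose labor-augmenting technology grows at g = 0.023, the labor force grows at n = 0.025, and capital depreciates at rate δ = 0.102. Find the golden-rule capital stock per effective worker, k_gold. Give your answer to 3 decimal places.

k_gold ≈ 1.742

The effective depreciation rate is n + g + δ = 0.025 + 0.023 + 0.102 = 0.15.
Setting f'(k) = n+g+δ gives 0.23·k^(0.23−1) = 0.15, hence k_gold = (0.23/0.15)^(1/0.77) ≈ 1.7422.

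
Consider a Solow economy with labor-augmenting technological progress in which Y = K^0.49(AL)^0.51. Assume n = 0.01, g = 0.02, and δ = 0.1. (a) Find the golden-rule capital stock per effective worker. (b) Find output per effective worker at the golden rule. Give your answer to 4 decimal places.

(a) k_gold ≈ 13.4868; (b) y_gold ≈ 3.5781

n + g + δ = 0.01 + 0.02 + 0.1 = 0.13.
At the golden rule the marginal product of capital equals n+g+δ: 0.49·k^(0.49−1) = 0.13. Solving, k_gold = (0.49/0.13)^(1/0.51) ≈ 13.4868.
y_gold = 13.4868^0.49 ≈ 3.5781.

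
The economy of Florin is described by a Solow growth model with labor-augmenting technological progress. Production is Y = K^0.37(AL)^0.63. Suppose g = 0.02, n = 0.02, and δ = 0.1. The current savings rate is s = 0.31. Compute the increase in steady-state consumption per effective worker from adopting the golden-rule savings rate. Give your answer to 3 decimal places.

Δc ≈ 0.014

n + g + δ = 0.02 + 0.02 + 0.1 = 0.14.
Current steady state (s = 0.31): k* = (0.31/0.14)^(1/0.63) ≈ 3.5317, y* = 3.5317^0.37 ≈ 1.5950, c* = (1−0.31)·1.5950 ≈ 1.1005.
Setting f'(k) = n+g+δ gives 0.37·k^(0.37−1) = 0.14, hence k_gold = (0.37/0.14)^(1/0.63) ≈ 4.6769.
y_gold = 4.6769^0.37 ≈ 1.7696, c_gold = y_gold − 0.14·k_gold ≈ 1.1149.
Gain: Δc = 1.1149 − 1.1005 ≈ 0.0143.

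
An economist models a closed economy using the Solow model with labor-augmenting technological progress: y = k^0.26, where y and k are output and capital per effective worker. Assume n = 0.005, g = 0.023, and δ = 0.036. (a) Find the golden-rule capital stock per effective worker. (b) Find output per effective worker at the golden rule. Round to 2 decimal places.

n + g + δ = 0.005 + 0.023 + 0.036 = 0.064.
Setting f'(k) = n+g+δ gives 0.26·k^(0.26−1) = 0.064, hence k_gold = (0.26/0.064)^(1/0.74) ≈ 6.6480.
y_gold = 6.6480^0.26 ≈ 1.6364.

(a) k_gold ≈ 6.65; (b) y_gold ≈ 1.64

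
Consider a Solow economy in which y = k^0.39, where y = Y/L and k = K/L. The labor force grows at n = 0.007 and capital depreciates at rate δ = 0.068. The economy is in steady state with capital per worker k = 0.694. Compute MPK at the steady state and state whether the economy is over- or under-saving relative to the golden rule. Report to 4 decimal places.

under-saving; MPK ≈ 0.4873

The effective depreciation rate is n + δ = 0.007 + 0.068 = 0.075.
MPK = 0.39·k^(0.39−1) = 0.39·0.694^(-0.61) ≈ 0.4873.
MPK > 0.075, so the economy is dynamically efficient (under-saving).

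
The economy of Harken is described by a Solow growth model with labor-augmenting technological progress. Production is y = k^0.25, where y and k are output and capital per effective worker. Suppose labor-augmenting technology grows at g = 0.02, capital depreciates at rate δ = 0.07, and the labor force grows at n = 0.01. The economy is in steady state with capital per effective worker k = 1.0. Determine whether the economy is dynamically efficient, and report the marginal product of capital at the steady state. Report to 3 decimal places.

dynamically efficient; MPK ≈ 0.250

Capital per effective worker breaks even when investment replaces (n + g + δ)·k; here n + g + δ = 0.1.
MPK = 0.25·k^(0.25−1) = 0.25·1.0^(-0.75) ≈ 0.2500.
MPK > 0.1, so the economy is dynamically efficient (under-saving).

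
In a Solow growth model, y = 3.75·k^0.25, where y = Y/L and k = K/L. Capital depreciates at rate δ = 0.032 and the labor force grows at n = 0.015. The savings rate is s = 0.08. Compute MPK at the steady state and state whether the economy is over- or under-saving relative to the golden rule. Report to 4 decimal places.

Break-even investment rate: n + δ = 0.015 + 0.032 = 0.047.
Steady-state k*: s·A·k^0.25 = 0.047·k gives k* = (0.08·3.75/0.047)^(1/0.75) ≈ 11.8403.
MPK = 0.25·3.75·11.8403^(-0.75) ≈ 0.1469.
MPK > n+δ = 0.047, so the economy is dynamically efficient (under-saving).

under-saving; MPK ≈ 0.1469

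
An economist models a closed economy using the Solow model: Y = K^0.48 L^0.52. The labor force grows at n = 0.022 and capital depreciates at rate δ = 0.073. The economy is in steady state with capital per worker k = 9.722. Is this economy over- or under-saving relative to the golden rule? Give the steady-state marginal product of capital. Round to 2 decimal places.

under-saving; MPK ≈ 0.15

Capital per worker breaks even when investment replaces (n + δ)·k; here n + δ = 0.095.
MPK = 0.48·k^(0.48−1) = 0.48·9.722^(-0.52) ≈ 0.1471.
MPK > 0.095, so the economy is dynamically efficient (under-saving).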